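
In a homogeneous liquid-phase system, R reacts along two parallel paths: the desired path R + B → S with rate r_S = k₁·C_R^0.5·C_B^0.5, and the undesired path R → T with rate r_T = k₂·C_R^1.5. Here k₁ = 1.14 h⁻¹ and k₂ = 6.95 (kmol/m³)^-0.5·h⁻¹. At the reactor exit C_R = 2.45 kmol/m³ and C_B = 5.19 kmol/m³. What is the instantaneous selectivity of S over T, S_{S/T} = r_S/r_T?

S_{S/T} = r_S/r_T = (k₁·C_R^0.5·C_B^0.5)/(k₂·C_R^1.5) = (k₁/k₂)·C_R⁻¹·C_B^0.5.
= (1.14×2.450^0.5×5.190^0.5) / (6.95×2.450^1.5) = 4.065/26.65 = 0.153.

0.153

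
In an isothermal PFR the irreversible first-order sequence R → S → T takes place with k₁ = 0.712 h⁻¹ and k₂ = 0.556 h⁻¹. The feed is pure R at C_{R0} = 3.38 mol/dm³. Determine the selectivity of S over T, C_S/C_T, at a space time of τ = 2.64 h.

Solving the coupled first-order balances gives C_S(τ) = [k₁/(k₂−k₁)]·C_{R0}·(e^(−k₁τ) − e^(−k₂τ)).
e^(−k₁τ) = e^(−0.712×2.64) = e^(−1.880) = 0.1526; e^(−k₂τ) = e^(−1.468) = 0.2304.
C_S = 0.712×3.38/(0.556−0.712) × (0.1526−0.2304) = (-15.43)×(-0.07778) = 1.200 mol/dm³.
C_R = C_{R0}e^(−k₁τ) = 0.5159 mol/dm³, so C_T = C_{R0}−C_R−C_S = 1.664 mol/dm³; C_S/C_T = 0.721.

0.721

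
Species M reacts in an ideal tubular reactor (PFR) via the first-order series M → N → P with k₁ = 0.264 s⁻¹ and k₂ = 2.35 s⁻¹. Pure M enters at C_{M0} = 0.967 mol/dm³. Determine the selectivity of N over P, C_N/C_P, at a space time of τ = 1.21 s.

The intermediate concentration in a first-order A→B→C sequence is C_N = k₁C_{M0}(e^(−k₁τ) − e^(−k₂τ))/(k₂−k₁).
e^(−k₁τ) = e^(−0.264×1.21) = e^(−0.3194) = 0.7266; e^(−k₂τ) = e^(−2.844) = 0.05822.
C_N = 0.264×0.967/(2.35−0.264) × (0.7266−0.05822) = 0.1224×0.6683 = 0.08179 mol/dm³.
C_M = C_{M0}e^(−k₁τ) = 0.7026 mol/dm³, so C_P = C_{M0}−C_M−C_N = 0.1826 mol/dm³; C_N/C_P = 0.448.

0.448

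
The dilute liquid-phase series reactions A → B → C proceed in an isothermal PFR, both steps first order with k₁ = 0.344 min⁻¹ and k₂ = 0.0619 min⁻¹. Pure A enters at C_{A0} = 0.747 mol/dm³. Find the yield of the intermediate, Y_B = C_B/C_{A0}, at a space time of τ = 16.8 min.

Solving the coupled first-order balances gives C_B(τ) = [k₁/(k₂−k₁)]·C_{A0}·(e^(−k₁τ) − e^(−k₂τ)).
e^(−k₁τ) = e^(−0.344×16.8) = e^(−5.779) = 0.003091; e^(−k₂τ) = e^(−1.040) = 0.3535.
C_B = 0.344×0.747/(0.0619−0.344) × (0.003091−0.3535) = (-0.9109)×(-0.3504) = 0.3192 mol/dm³.
Y_B = C_B/C_{A0} = 0.3192/0.747 = 0.427.

0.427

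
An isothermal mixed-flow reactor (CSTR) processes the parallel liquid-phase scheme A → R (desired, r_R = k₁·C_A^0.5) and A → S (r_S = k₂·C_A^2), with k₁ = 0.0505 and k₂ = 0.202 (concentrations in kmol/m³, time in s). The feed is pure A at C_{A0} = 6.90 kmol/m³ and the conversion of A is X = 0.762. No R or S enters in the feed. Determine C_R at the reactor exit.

0.558 kmol/m³

Exit C_A = C_{A0}(1−X) = 6.90×0.238 = 1.642 kmol/m³.
In a CSTR the entire volume is at exit conditions, so r_R = 0.0505×1.642^0.5 = 0.06471 and r_S = 0.202×1.642^2 = 0.5448.
Fraction of consumed A going to R: r_R/(r_R+r_S) = 0.1062.
C_R = 0.1062·C_{A0}·X = 0.1062×6.90×0.762 = 0.558 kmol/m³.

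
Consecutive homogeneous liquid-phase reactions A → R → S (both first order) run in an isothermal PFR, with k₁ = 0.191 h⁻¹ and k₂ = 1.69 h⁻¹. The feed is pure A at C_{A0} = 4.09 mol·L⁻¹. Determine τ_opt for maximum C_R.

The intermediate peaks when r₁ = r₂, i.e. k₁e^(−k₁τ) = k₂e^(−k₂τ), giving τ_opt = ln(k₂/k₁)/(k₂−k₁).
= ln(1.69/0.191)/(1.69−0.191) = ln(8.848)/1.499 = 2.180/1.499 = 1.45 h.

1.45 h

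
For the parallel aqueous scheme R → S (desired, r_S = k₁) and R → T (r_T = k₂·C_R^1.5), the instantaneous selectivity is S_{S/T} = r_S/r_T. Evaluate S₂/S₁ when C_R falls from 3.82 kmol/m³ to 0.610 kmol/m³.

15.7

S_{S/T} = (k₁/k₂)·C_R^-1.5, so S₂/S₁ = (C_{R,2}/C_{R,1})^-1.5.
= (0.610/3.82)^(-1.5) = (0.1597)^(-1.5) = 15.7.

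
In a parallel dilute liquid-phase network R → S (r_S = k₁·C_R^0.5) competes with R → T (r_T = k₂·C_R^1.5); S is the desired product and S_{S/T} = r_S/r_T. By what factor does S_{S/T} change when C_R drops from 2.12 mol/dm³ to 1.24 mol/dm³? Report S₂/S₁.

S_{S/T} = (k₁/k₂)·C_R⁻¹, so S₂/S₁ = (C_{R,2}/C_{R,1})⁻¹.
= 2.12/1.24 = 1.71.
Selectivity toward S rises as C_R falls — low-concentration operation is favoured.

1.71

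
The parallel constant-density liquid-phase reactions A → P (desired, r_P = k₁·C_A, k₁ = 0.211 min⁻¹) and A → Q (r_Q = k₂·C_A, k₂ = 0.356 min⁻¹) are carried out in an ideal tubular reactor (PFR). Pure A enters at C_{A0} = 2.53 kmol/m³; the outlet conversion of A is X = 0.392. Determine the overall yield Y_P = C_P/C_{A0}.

0.146

C_A = C_{A0}(1−X) = 1.538 kmol/m³.
Both paths are first order in A, so the instantaneous fraction to P is constant: dC_P/d(−C_A) = k₁/(k₁+k₂) = 0.3721.
C_P = 0.3721·(C_{A0}−C_A) = 0.3721×0.9918 = 0.369 kmol/m³.
Y_P = C_P/C_{A0} = 0.3691/2.53 = 0.146.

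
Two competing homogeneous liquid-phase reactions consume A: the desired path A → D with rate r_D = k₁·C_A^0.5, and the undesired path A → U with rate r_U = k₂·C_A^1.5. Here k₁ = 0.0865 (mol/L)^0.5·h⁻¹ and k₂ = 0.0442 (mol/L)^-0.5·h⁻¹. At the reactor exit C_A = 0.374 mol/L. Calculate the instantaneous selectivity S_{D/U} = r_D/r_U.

5.23

S_{D/U} = r_D/r_U = (k₁·C_A^0.5)/(k₂·C_A^1.5) = (k₁/k₂)·C_A⁻¹.
= (0.0865×0.3740^0.5) / (0.0442×0.3740^1.5) = 0.05290/0.01011 = 5.23.
The undesired path is higher order in A, so low C_A (CSTR or dilute feed) favours D.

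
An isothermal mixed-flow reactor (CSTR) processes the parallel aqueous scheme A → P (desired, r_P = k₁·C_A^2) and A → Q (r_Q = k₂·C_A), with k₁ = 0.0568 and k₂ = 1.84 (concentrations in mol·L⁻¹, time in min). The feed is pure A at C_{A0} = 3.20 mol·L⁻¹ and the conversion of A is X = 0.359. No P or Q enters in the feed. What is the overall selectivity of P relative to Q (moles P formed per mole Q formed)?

0.0633

Exit C_A = C_{A0}(1−X) = 3.20×0.641 = 2.051 mol·L⁻¹.
In a CSTR the entire volume is at exit conditions, so r_P = 0.0568×2.051^2 = 0.2390 and r_Q = 1.84×2.051 = 3.774.
Overall selectivity = C_P/C_Q = r_Pτ/(r_Qτ) = r_P/r_Q = 0.0633.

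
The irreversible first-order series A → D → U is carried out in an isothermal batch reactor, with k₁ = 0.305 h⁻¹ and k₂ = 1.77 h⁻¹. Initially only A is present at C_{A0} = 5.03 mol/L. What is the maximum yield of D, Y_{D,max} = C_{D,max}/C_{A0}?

Evaluating C_D at t_opt = ln(k₂/k₁)/(k₂−k₁) gives C_{D,max}/C_{A0} = (k₁/k₂)^[k₂/(k₂−k₁)].
= (0.305/1.77)^(1.77/(1.77−0.305)) = (0.1723)^(1.208) = 0.1195.

0.119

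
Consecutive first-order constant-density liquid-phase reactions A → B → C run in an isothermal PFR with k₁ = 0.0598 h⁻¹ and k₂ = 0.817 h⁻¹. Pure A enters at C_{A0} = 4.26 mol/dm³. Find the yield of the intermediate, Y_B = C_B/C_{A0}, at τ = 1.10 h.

Solving the coupled first-order balances gives C_B(τ) = [k₁/(k₂−k₁)]·C_{A0}·(e^(−k₁τ) − e^(−k₂τ)).
e^(−k₁τ) = e^(−0.0598×1.10) = e^(−0.06578) = 0.9363; e^(−k₂τ) = e^(−0.8987) = 0.4071.
C_B = 0.0598×4.26/(0.817−0.0598) × (0.9363−0.4071) = 0.3364×0.5292 = 0.1781 mol/dm³.
Y_B = C_B/C_{A0} = 0.1781/4.26 = 0.0418.

0.0418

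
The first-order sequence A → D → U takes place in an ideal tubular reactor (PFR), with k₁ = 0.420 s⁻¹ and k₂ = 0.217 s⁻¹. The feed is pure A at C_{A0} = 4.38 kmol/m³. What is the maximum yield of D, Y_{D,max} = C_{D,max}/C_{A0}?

At the optimum, C_{D,max}/C_{A0} = (k₁/k₂)^[k₂/(k₂−k₁)].
= (0.420/0.217)^(0.217/(0.217−0.420)) = (1.935)^(-1.069) = 0.4937.

0.494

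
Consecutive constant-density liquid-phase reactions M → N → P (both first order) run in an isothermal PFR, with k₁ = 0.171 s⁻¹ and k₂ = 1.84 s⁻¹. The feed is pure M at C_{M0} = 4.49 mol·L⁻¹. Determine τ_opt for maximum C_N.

Setting dC_N/dτ = 0 gives τ_opt = ln(k₂/k₁)/(k₂−k₁).
= ln(1.84/0.171)/(1.84−0.171) = ln(10.76)/1.669 = 2.376/1.669 = 1.42 s.

1.42 s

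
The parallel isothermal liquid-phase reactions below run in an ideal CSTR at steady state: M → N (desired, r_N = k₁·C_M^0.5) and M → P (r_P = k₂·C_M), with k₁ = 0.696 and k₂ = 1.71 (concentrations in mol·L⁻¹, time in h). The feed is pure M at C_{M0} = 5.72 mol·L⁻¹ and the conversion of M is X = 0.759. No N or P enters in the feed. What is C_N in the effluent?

1.12 mol·L⁻¹

Exit C_M = C_{M0}(1−X) = 5.72×0.241 = 1.379 mol·L⁻¹.
In a CSTR the entire volume is at exit conditions, so r_N = 0.696×1.379^0.5 = 0.8172 and r_P = 1.71×1.379 = 2.357.
Fraction of consumed M going to N: r_N/(r_N+r_P) = 0.2574.
C_N = 0.2574·C_{M0}·X = 0.2574×5.72×0.759 = 1.12 mol·L⁻¹.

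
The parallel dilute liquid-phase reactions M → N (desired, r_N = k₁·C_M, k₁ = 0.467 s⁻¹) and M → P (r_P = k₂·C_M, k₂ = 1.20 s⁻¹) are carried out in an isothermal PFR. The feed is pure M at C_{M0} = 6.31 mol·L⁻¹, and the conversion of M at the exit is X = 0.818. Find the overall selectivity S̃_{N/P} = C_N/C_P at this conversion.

C_M = C_{M0}(1−X) = 1.148 mol·L⁻¹.
Both paths are first order in M, so the instantaneous fraction to N is constant: dC_N/d(−C_M) = k₁/(k₁+k₂) = 0.2801.
C_N = 0.2801·(C_{M0}−C_M) = 0.2801×5.162 = 1.45 mol·L⁻¹.
C_P = (C_{M0}−C_M)−C_N = 3.716 mol·L⁻¹; S̃_{N/P} = 1.446/3.716 = 0.389.

0.389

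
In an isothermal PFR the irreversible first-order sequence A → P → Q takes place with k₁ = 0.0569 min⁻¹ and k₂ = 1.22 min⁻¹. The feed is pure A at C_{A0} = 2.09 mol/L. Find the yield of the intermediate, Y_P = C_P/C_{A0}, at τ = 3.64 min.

0.0392

The intermediate concentration in a first-order A→B→C sequence is C_P = k₁C_{A0}(e^(−k₁τ) − e^(−k₂τ))/(k₂−k₁).
e^(−k₁τ) = e^(−0.0569×3.64) = e^(−0.2071) = 0.8129; e^(−k₂τ) = e^(−4.441) = 0.01179.
C_P = 0.0569×2.09/(1.22−0.0569) × (0.8129−0.01179) = 0.1022×0.8011 = 0.08191 mol/L.
Y_P = C_P/C_{A0} = 0.08191/2.09 = 0.0392.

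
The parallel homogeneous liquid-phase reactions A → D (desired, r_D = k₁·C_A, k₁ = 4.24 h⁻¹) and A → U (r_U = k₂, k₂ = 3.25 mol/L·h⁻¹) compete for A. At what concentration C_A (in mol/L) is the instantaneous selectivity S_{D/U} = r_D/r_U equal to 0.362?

0.277 mol/L

S_{D/U} = (k₁/k₂)·C_A ⇒ C_A = S·k₂/k₁.
= 0.362×3.25/4.24 = 0.277 mol/L.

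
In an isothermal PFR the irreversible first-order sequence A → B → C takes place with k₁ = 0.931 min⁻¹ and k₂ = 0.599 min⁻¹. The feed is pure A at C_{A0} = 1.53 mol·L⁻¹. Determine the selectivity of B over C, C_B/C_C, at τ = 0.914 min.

2.86

The intermediate concentration in a first-order A→B→C sequence is C_B = k₁C_{A0}(e^(−k₁τ) − e^(−k₂τ))/(k₂−k₁).
e^(−k₁τ) = e^(−0.931×0.914) = e^(−0.8509) = 0.4270; e^(−k₂τ) = e^(−0.5475) = 0.5784.
C_B = 0.931×1.53/(0.599−0.931) × (0.4270−0.5784) = (-4.290)×(-0.1514) = 0.6495 mol·L⁻¹.
C_A = C_{A0}e^(−k₁τ) = 0.6533 mol·L⁻¹, so C_C = C_{A0}−C_A−C_B = 0.2272 mol·L⁻¹; C_B/C_C = 2.86.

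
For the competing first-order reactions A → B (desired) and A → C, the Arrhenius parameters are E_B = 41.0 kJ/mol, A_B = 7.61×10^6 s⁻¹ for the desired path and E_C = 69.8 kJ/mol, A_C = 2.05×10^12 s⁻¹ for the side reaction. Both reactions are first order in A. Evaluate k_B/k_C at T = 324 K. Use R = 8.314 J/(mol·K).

With equal orders, S_{B/C} = k_B/k_C = (A_B/A_C)·exp[(E_C−E_B)/(RT)].
(E_C−E_B)/(RT) = (69.8−41.0)×10³/(8.314×324) = 28800/2694 = 10.69.
k_B/k_C = (7.61×10^6/2.05×10^12)·exp(10.69) = 3.712×10^-6 × 43979 = 0.163.

0.163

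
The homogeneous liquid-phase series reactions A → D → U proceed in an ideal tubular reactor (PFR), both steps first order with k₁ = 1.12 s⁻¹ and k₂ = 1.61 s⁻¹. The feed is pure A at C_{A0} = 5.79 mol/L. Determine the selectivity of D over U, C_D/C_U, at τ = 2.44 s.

The intermediate concentration in a first-order A→B→C sequence is C_D = k₁C_{A0}(e^(−k₁τ) − e^(−k₂τ))/(k₂−k₁).
e^(−k₁τ) = e^(−1.12×2.44) = e^(−2.733) = 0.06504; e^(−k₂τ) = e^(−3.928) = 0.01968.
C_D = 1.12×5.79/(1.61−1.12) × (0.06504−0.01968) = 13.23×0.04536 = 0.6003 mol/L.
C_A = C_{A0}e^(−k₁τ) = 0.3766 mol/L, so C_U = C_{A0}−C_A−C_D = 4.813 mol/L; C_D/C_U = 0.125.

0.125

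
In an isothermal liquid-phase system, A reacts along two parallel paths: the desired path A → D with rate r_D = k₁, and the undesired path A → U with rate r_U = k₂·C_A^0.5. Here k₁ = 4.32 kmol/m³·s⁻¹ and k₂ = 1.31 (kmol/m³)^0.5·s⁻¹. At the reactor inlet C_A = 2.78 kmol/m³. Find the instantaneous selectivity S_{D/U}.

S_{D/U} = r_D/r_U = (k₁)/(k₂·C_A^0.5) = (k₁/k₂)·C_A^-0.5.
= (4.32) / (1.31×2.780^0.5) = 4.320/2.184 = 1.98.
The undesired path is higher order in A, so low C_A (CSTR or dilute feed) favours D.

1.98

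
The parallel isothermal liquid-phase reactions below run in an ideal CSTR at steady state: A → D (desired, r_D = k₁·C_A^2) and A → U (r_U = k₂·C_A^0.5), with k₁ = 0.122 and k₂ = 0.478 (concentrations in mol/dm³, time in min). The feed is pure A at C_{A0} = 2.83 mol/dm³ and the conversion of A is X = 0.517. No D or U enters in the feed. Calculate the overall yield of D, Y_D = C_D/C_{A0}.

0.150

Exit C_A = C_{A0}(1−X) = 2.83×0.483 = 1.367 mol/dm³.
A CSTR operates uniformly at the exit composition, giving r_D = 0.2279 and r_U = 0.5588 (each k·C_A^n at C_A = 1.367).
Fraction of consumed A going to D: r_D/(r_D+r_U) = 0.2897.
C_D = 0.2897·C_{A0}·X = 0.2897×2.83×0.517 = 0.424 mol/dm³; Y_D = C_D/C_{A0} = 0.150.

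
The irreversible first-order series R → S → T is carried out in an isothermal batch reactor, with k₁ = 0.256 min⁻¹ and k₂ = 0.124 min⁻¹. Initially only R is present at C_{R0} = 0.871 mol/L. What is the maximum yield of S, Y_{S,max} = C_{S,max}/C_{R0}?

At the optimum, C_{S,max}/C_{R0} = (k₁/k₂)^[k₂/(k₂−k₁)].
= (0.256/0.124)^(0.124/(0.124−0.256)) = (2.065)^(-0.9394) = 0.5061.

0.506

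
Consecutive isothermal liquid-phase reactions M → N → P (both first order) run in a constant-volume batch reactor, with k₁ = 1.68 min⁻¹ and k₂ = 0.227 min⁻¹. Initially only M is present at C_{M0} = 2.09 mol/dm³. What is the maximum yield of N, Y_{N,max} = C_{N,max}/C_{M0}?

Evaluating C_N at t_opt = ln(k₂/k₁)/(k₂−k₁) gives C_{N,max}/C_{M0} = (k₁/k₂)^[k₂/(k₂−k₁)].
= (1.68/0.227)^(0.227/(0.227−1.68)) = (7.401)^(-0.1562) = 0.7315.

0.731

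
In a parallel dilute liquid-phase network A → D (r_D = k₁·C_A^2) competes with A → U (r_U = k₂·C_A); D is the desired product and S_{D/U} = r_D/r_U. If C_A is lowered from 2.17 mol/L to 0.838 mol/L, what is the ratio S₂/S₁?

0.386

S_{D/U} = (k₁/k₂)·C_A, so S₂/S₁ = (C_{A,2}/C_{A,1}).
= 0.838/2.17 = 0.386.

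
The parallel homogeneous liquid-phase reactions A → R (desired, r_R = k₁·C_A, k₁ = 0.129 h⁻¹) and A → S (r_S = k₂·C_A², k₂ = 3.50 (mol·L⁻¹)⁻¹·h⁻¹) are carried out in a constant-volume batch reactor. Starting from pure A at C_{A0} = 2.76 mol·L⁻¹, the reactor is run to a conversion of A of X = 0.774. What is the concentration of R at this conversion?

C_A = C_{A0}(1−X) = 0.6238 mol·L⁻¹.
Along a PFR/batch, dC_R/dC_A = −r_R/(r_R+r_S) = −k₁/(k₁+k₂·C_A).
Integrating from C_{A0} to C_A: C_R = (0.129/3.50)·ln[(0.129+3.50·2.76)/(0.129+3.50·0.624)] = 0.03686·ln(9.789/2.312) = 0.05319 mol·L⁻¹.

0.0532 mol·L⁻¹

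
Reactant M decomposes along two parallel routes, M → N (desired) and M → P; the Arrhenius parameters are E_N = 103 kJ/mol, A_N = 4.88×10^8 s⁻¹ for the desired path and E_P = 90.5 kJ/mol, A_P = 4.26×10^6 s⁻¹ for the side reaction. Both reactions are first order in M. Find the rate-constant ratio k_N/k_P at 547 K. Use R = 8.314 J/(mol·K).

k_N/k_P = (A_N/A_P)·exp[−(E_N−E_P)/(RT)] = (A_N/A_P)·exp[(E_P−E_N)/(RT)].
(E_P−E_N)/(RT) = (90.5−103)×10³/(8.314×547) = -12500/4548 = -2.749.
k_N/k_P = (4.88×10^8/4.26×10^6)·exp(-2.749) = 114.6 × 0.06402 = 7.33.
Since E_N > E_P, raising the temperature improves selectivity toward N.

7.33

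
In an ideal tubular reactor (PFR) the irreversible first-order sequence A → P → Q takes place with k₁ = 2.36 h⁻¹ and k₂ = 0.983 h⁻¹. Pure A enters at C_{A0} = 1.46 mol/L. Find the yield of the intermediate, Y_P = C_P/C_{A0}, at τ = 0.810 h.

0.520

For first-order series with pure A initially, C_P(τ) = k₁C_{A0}/(k₂−k₁)·(e^(−k₁τ) − e^(−k₂τ)).
e^(−k₁τ) = e^(−2.36×0.810) = e^(−1.912) = 0.1478; e^(−k₂τ) = e^(−0.7962) = 0.4510.
C_P = 2.36×1.46/(0.983−2.36) × (0.1478−0.4510) = (-2.502)×(-0.3032) = 0.7586 mol/L.
Y_P = C_P/C_{A0} = 0.7586/1.46 = 0.520.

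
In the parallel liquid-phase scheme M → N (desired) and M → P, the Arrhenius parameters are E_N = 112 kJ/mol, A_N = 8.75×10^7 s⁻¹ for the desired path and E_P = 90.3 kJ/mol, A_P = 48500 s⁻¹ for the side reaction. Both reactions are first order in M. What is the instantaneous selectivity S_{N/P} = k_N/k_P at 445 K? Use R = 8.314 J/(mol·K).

With equal orders, S_{N/P} = k_N/k_P = (A_N/A_P)·exp[(E_P−E_N)/(RT)].
(E_P−E_N)/(RT) = (90.3−112)×10³/(8.314×445) = -21700/3700 = -5.865.
k_N/k_P = (8.75×10^7/48500)·exp(-5.865) = 1804 × 0.002836 = 5.12.

5.12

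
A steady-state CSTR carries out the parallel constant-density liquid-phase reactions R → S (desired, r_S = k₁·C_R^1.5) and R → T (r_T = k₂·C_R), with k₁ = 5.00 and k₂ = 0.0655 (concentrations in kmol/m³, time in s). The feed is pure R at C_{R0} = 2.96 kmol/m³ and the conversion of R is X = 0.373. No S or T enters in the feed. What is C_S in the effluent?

Exit C_R = C_{R0}(1−X) = 2.96×0.627 = 1.856 kmol/m³.
Rates in a CSTR are evaluated at the outlet concentration: r_S = 5.00×1.856^1.5 = 12.64, r_T = 0.0655×1.856 = 0.1216.
Fraction of consumed R going to S: r_S/(r_S+r_T) = 0.9905.
C_S = 0.9905·C_{R0}·X = 0.9905×2.96×0.373 = 1.09 kmol/m³.

1.09 kmol/m³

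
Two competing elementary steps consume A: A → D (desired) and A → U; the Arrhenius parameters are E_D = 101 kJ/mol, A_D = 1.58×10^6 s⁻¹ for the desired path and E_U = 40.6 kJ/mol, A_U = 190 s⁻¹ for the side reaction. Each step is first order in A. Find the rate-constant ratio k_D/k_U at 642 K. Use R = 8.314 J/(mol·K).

Since both paths have the same order in A, the concentration cancels and S_{D/U} = k_D/k_U = (A_D/A_U)·exp[(E_U−E_D)/(RT)].
(E_U−E_D)/(RT) = (40.6−101)×10³/(8.314×642) = -60400/5338 = -11.32.
k_D/k_U = (1.58×10^6/190)·exp(-11.32) = 8316 × 1.218×10^-5 = 0.101.
Since E_D > E_U, raising the temperature improves selectivity toward D.

0.101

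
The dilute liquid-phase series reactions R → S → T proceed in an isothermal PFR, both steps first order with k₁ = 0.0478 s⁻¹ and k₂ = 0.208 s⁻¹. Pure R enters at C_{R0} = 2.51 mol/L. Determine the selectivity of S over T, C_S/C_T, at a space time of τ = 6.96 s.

The intermediate concentration in a first-order A→B→C sequence is C_S = k₁C_{R0}(e^(−k₁τ) − e^(−k₂τ))/(k₂−k₁).
e^(−k₁τ) = e^(−0.0478×6.96) = e^(−0.3327) = 0.7170; e^(−k₂τ) = e^(−1.448) = 0.2351.
C_S = 0.0478×2.51/(0.208−0.0478) × (0.7170−0.2351) = 0.7489×0.4819 = 0.3609 mol/L.
C_R = C_{R0}e^(−k₁τ) = 1.800 mol/L, so C_T = C_{R0}−C_R−C_S = 0.3495 mol/L; C_S/C_T = 1.03.

1.03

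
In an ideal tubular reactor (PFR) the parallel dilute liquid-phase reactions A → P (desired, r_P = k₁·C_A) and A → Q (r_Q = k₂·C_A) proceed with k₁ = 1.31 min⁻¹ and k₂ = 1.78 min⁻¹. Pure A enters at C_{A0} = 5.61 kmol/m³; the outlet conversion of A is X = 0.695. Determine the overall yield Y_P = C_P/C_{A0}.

C_A = C_{A0}(1−X) = 1.711 kmol/m³.
Both paths are first order in A, so the instantaneous fraction to P is constant: dC_P/d(−C_A) = k₁/(k₁+k₂) = 0.4239.
C_P = 0.4239·(C_{A0}−C_A) = 0.4239×3.899 = 1.65 kmol/m³.
Y_P = C_P/C_{A0} = 1.653/5.61 = 0.295.

0.295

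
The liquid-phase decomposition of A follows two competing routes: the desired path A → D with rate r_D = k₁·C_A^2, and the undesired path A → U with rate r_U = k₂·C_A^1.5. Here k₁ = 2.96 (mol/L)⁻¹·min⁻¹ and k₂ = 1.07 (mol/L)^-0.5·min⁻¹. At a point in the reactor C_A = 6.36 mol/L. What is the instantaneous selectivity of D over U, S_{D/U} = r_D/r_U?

S_{D/U} = r_D/r_U = (k₁·C_A^2)/(k₂·C_A^1.5) = (k₁/k₂)·C_A^0.5.
= (2.96×6.360^2) / (1.07×6.360^1.5) = 119.7/17.16 = 6.98.

6.98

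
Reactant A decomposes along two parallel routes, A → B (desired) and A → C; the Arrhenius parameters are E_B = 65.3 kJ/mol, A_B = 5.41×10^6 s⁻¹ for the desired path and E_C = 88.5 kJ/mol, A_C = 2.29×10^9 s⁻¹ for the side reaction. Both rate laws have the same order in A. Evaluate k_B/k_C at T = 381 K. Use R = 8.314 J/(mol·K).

3.58

With equal orders, S_{B/C} = k_B/k_C = (A_B/A_C)·exp[(E_C−E_B)/(RT)].
(E_C−E_B)/(RT) = (88.5−65.3)×10³/(8.314×381) = 23200/3168 = 7.324.
k_B/k_C = (5.41×10^6/2.29×10^9)·exp(7.324) = 0.002362 × 1516 = 3.58.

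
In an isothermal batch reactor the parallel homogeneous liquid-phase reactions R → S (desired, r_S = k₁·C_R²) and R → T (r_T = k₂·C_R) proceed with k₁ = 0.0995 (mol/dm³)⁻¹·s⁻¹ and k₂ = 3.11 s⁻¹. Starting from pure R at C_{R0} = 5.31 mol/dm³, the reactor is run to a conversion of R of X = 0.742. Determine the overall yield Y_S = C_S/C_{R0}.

C_R = C_{R0}(1−X) = 1.370 mol/dm³.
Along a PFR/batch, dC_T/dC_R = −r_T/(r_S+r_T) = −k₂/(k₂+k₁·C_R).
Integrating from C_{R0} to C_R: C_T = (3.11/0.0995)·ln[(3.11+0.0995·5.31)/(3.11+0.0995·1.37)] = 31.26·ln(3.638/3.246) = 3.563 mol/dm³.
Then C_S = (C_{R0}−C_R) − C_T = 3.940 − 3.563 = 0.3765 mol/dm³.
Y_S = C_S/C_{R0} = 0.3765/5.31 = 0.0709.

0.0709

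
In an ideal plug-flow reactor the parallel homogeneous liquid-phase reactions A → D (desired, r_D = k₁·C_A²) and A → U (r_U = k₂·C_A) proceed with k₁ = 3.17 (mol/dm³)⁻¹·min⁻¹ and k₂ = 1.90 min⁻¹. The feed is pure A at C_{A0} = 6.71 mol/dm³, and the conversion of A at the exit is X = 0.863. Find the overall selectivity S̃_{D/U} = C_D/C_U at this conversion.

5.15

C_A = C_{A0}(1−X) = 0.9193 mol/dm³.
Along a PFR/batch, dC_U/dC_A = −r_U/(r_D+r_U) = −k₂/(k₂+k₁·C_A).
Integrating from C_{A0} to C_A: C_U = (1.90/3.17)·ln[(1.90+3.17·6.71)/(1.90+3.17·0.919)] = 0.5994·ln(23.17/4.814) = 0.9418 mol/dm³.
Then C_D = (C_{A0}−C_A) − C_U = 5.791 − 0.9418 = 4.849 mol/dm³.
S̃_{D/U} = C_D/C_U = 4.849/0.9418 = 5.15.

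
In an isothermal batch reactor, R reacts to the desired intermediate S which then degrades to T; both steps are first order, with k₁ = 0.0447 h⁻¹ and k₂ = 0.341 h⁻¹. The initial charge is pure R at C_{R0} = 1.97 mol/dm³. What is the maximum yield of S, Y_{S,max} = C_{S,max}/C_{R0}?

0.0965

For a first-order series the maximum intermediate yield is C_{S,max}/C_{R0} = (k₁/k₂)^[k₂/(k₂−k₁)].
= (0.0447/0.341)^(0.341/(0.341−0.0447)) = (0.1311)^(1.151) = 0.09648.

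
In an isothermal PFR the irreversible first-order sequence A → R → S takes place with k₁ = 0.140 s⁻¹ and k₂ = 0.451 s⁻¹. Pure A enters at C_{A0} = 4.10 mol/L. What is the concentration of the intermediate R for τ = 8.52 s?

0.520 mol/L

For first-order series with pure A initially, C_R(τ) = k₁C_{A0}/(k₂−k₁)·(e^(−k₁τ) − e^(−k₂τ)).
e^(−k₁τ) = e^(−0.140×8.52) = e^(−1.193) = 0.3034; e^(−k₂τ) = e^(−3.843) = 0.02144.
C_R = 0.140×4.10/(0.451−0.140) × (0.3034−0.02144) = 1.846×0.2819 = 0.5203 mol/L.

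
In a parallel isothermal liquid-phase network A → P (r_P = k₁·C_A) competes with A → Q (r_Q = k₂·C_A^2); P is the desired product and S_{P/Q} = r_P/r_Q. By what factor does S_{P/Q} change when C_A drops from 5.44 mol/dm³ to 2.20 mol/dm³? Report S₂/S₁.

2.47

S_{P/Q} = (k₁/k₂)·C_A⁻¹, so S₂/S₁ = (C_{A,2}/C_{A,1})⁻¹.
= 5.44/2.20 = 2.47.
Selectivity toward P rises as C_A falls — low-concentration operation is favoured.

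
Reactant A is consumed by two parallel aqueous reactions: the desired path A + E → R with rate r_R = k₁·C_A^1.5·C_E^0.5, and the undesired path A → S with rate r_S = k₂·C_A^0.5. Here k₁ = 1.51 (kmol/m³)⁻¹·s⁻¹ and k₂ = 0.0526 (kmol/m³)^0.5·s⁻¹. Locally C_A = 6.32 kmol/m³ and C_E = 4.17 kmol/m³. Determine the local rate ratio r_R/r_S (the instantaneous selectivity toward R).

S_{R/S} = r_R/r_S = (k₁·C_A^1.5·C_E^0.5)/(k₂·C_A^0.5) = (k₁/k₂)·C_A·C_E^0.5.
= (1.51×6.320^1.5×4.170^0.5) / (0.0526×6.320^0.5) = 48.99/0.1322 = 370.

370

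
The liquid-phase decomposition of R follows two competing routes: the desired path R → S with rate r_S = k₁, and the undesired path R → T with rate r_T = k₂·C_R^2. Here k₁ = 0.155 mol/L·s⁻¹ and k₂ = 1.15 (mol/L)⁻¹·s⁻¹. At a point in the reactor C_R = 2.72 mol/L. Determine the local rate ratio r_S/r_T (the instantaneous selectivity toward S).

0.0182

S_{S/T} = r_S/r_T = (k₁)/(k₂·C_R^2) = (k₁/k₂)·C_R^-2.
= (0.155) / (1.15×2.720^2) = 0.1550/8.508 = 0.0182.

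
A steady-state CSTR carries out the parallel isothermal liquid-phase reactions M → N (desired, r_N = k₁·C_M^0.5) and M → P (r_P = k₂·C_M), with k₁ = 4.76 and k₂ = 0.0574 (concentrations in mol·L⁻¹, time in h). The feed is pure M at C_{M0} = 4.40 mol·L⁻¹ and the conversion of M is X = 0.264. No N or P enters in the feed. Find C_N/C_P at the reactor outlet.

Exit C_M = C_{M0}(1−X) = 4.40×0.736 = 3.238 mol·L⁻¹.
A CSTR operates uniformly at the exit composition, giving r_N = 8.566 and r_P = 0.1859 (each k·C_M^n at C_M = 3.238).
Overall selectivity = C_N/C_P = r_Nτ/(r_Pτ) = r_N/r_P = 46.1.

46.1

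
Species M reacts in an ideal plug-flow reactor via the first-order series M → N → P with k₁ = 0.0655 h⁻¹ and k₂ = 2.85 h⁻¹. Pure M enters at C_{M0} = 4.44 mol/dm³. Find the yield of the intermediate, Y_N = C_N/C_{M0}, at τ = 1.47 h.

Solving the coupled first-order balances gives C_N(τ) = [k₁/(k₂−k₁)]·C_{M0}·(e^(−k₁τ) − e^(−k₂τ)).
e^(−k₁τ) = e^(−0.0655×1.47) = e^(−0.09628) = 0.9082; e^(−k₂τ) = e^(−4.189) = 0.01515.
C_N = 0.0655×4.44/(2.85−0.0655) × (0.9082−0.01515) = 0.1044×0.8931 = 0.09327 mol/dm³.
Y_N = C_N/C_{M0} = 0.09327/4.44 = 0.0210.

0.0210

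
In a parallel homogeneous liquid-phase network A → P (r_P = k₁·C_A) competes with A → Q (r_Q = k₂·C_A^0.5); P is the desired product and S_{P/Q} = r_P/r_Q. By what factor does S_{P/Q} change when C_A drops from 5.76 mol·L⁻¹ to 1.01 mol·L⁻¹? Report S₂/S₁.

0.419

S_{P/Q} = (k₁/k₂)·C_A^0.5, so S₂/S₁ = (C_{A,2}/C_{A,1})^0.5.
= (1.01/5.76)^0.5 = (0.1753)^0.5 = 0.419.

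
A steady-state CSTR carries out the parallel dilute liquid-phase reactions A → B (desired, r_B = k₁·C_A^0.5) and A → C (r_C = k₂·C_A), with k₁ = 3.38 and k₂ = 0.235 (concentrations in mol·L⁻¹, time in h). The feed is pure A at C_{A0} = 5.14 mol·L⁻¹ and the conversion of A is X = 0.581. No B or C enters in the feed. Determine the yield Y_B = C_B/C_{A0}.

Exit C_A = C_{A0}(1−X) = 5.14×0.419 = 2.154 mol·L⁻¹.
Rates in a CSTR are evaluated at the outlet concentration: r_B = 3.38×2.154^0.5 = 4.960, r_C = 0.235×2.154 = 0.5061.
Fraction of consumed A going to B: r_B/(r_B+r_C) = 0.9074.
C_B = 0.9074·C_{A0}·X = 0.9074×5.14×0.581 = 2.71 mol·L⁻¹; Y_B = C_B/C_{A0} = 0.527.

0.527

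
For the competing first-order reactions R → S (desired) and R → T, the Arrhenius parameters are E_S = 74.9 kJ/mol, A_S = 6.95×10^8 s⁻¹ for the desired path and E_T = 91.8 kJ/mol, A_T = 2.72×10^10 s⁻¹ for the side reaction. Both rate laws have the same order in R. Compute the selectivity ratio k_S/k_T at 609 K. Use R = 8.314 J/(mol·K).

Since both paths have the same order in R, the concentration cancels and S_{S/T} = k_S/k_T = (A_S/A_T)·exp[(E_T−E_S)/(RT)].
(E_T−E_S)/(RT) = (91.8−74.9)×10³/(8.314×609) = 16900/5063 = 3.338.
k_S/k_T = (6.95×10^8/2.72×10^10)·exp(3.338) = 0.02555 × 28.16 = 0.719.

0.719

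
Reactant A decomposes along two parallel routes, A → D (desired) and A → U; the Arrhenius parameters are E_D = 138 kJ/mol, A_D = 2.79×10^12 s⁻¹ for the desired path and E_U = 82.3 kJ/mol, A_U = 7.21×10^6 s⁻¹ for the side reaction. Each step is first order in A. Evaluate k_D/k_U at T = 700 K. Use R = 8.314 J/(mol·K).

27.0

k_D/k_U = (A_D/A_U)·exp[−(E_D−E_U)/(RT)] = (A_D/A_U)·exp[(E_U−E_D)/(RT)].
(E_U−E_D)/(RT) = (82.3−138)×10³/(8.314×700) = -55700/5820 = -9.571.
k_D/k_U = (2.79×10^12/7.21×10^6)·exp(-9.571) = 3.870×10^5 × 6.974×10^-5 = 27.0.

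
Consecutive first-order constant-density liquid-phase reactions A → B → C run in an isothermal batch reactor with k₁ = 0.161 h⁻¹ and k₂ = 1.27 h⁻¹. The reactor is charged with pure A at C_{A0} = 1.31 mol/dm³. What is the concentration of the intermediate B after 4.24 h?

0.0952 mol/dm³

For first-order series with pure A initially, C_B(t) = k₁C_{A0}/(k₂−k₁)·(e^(−k₁t) − e^(−k₂t)).
e^(−k₁t) = e^(−0.161×4.24) = e^(−0.6826) = 0.5053; e^(−k₂t) = e^(−5.385) = 0.004586.
C_B = 0.161×1.31/(1.27−0.161) × (0.5053−0.004586) = 0.1902×0.5007 = 0.09522 mol/dm³.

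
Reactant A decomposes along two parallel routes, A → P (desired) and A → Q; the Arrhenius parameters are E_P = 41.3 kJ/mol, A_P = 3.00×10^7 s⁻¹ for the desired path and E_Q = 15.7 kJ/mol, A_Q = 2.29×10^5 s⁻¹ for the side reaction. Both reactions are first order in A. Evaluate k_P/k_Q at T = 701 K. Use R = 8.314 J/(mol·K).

k_P/k_Q = (A_P/A_Q)·exp[−(E_P−E_Q)/(RT)] = (A_P/A_Q)·exp[(E_Q−E_P)/(RT)].
(E_Q−E_P)/(RT) = (15.7−41.3)×10³/(8.314×701) = -25600/5828 = -4.393.
k_P/k_Q = (3.00×10^7/2.29×10^5)·exp(-4.393) = 131.0 × 0.01237 = 1.62.

1.62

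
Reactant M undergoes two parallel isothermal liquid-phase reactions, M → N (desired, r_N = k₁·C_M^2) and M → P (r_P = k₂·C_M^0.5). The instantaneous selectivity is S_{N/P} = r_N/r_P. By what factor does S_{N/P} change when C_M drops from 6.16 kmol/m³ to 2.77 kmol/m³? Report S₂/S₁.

S_{N/P} = (k₁/k₂)·C_M^1.5, so S₂/S₁ = (C_{M,2}/C_{M,1})^1.5.
= (2.77/6.16)^1.5 = (0.4497)^1.5 = 0.302.

0.302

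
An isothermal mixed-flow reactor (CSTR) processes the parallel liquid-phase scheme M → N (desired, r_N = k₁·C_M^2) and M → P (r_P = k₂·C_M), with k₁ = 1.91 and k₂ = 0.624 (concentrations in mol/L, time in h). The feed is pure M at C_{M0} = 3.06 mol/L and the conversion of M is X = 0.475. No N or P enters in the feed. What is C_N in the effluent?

Exit C_M = C_{M0}(1−X) = 3.06×0.525 = 1.607 mol/L.
In a CSTR the entire volume is at exit conditions, so r_N = 1.91×1.607^2 = 4.929 and r_P = 0.624×1.607 = 1.002.
Fraction of consumed M going to N: r_N/(r_N+r_P) = 0.8310.
C_N = 0.8310·C_{M0}·X = 0.8310×3.06×0.475 = 1.21 mol/L.

1.21 mol/L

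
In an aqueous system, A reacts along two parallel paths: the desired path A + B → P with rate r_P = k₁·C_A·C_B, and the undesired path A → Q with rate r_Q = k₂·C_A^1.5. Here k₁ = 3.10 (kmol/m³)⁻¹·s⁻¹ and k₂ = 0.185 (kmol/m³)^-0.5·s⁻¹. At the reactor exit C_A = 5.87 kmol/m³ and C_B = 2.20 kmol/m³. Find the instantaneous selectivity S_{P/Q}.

S_{P/Q} = r_P/r_Q = (k₁·C_A·C_B)/(k₂·C_A^1.5) = (k₁/k₂)·C_A^-0.5·C_B.
= (3.10×5.870×2.200) / (0.185×5.870^1.5) = 40.03/2.631 = 15.2.
The undesired path is higher order in A, so low C_A (CSTR or dilute feed) favours P.

15.2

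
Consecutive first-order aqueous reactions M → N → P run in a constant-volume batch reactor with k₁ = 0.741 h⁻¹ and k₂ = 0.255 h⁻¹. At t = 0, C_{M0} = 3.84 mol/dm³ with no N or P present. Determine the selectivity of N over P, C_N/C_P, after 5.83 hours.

0.490

Solving the coupled first-order balances gives C_N(t) = [k₁/(k₂−k₁)]·C_{M0}·(e^(−k₁t) − e^(−k₂t)).
e^(−k₁t) = e^(−0.741×5.83) = e^(−4.320) = 0.01330; e^(−k₂t) = e^(−1.487) = 0.2261.
C_N = 0.741×3.84/(0.255−0.741) × (0.01330−0.2261) = (-5.855)×(-0.2128) = 1.246 mol/dm³.
C_M = C_{M0}e^(−k₁t) = 0.05107 mol/dm³, so C_P = C_{M0}−C_M−C_N = 2.543 mol/dm³; C_N/C_P = 0.490.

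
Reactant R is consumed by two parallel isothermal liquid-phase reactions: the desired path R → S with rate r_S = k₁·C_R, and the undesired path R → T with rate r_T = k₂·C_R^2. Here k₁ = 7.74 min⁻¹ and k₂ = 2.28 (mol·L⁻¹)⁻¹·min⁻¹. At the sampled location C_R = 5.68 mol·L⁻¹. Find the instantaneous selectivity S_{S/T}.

S_{S/T} = r_S/r_T = (k₁·C_R)/(k₂·C_R^2) = (k₁/k₂)·C_R⁻¹.
= (7.74×5.680) / (2.28×5.680^2) = 43.96/73.56 = 0.598.

0.598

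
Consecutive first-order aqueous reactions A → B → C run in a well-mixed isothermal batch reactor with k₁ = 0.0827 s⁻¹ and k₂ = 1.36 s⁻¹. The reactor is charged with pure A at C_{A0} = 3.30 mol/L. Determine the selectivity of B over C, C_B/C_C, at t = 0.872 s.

The intermediate concentration in a first-order A→B→C sequence is C_B = k₁C_{A0}(e^(−k₁t) − e^(−k₂t))/(k₂−k₁).
e^(−k₁t) = e^(−0.0827×0.872) = e^(−0.07211) = 0.9304; e^(−k₂t) = e^(−1.186) = 0.3055.
C_B = 0.0827×3.30/(1.36−0.0827) × (0.9304−0.3055) = 0.2137×0.6250 = 0.1335 mol/L.
C_A = C_{A0}e^(−k₁t) = 3.070 mol/L, so C_C = C_{A0}−C_A−C_B = 0.09607 mol/L; C_B/C_C = 1.39.

1.39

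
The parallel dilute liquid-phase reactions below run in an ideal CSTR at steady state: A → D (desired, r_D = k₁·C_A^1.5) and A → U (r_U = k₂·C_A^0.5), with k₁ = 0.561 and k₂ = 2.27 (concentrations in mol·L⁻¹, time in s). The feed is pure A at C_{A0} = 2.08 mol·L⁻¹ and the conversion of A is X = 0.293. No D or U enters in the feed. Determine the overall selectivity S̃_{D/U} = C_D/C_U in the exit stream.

Exit C_A = C_{A0}(1−X) = 2.08×0.707 = 1.471 mol·L⁻¹.
In a CSTR the entire volume is at exit conditions, so r_D = 0.561×1.471^1.5 = 1.000 and r_U = 2.27×1.471^0.5 = 2.753.
Overall selectivity = C_D/C_U = r_Dτ/(r_Uτ) = r_D/r_U = 0.363.

0.363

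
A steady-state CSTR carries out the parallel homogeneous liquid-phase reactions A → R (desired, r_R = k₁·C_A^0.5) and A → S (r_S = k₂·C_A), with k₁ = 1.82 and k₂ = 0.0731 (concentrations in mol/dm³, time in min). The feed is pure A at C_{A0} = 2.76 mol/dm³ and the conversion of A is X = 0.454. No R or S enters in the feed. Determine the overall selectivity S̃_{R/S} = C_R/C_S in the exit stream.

20.3

Exit C_A = C_{A0}(1−X) = 2.76×0.546 = 1.507 mol/dm³.
Rates in a CSTR are evaluated at the outlet concentration: r_R = 1.82×1.507^0.5 = 2.234, r_S = 0.0731×1.507 = 0.1102.
Overall selectivity = C_R/C_S = r_Rτ/(r_Sτ) = r_R/r_S = 20.3.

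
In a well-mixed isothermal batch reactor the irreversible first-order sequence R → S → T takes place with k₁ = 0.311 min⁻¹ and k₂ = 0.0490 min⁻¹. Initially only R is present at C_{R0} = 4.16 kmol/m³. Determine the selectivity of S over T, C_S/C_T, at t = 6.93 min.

4.01

The intermediate concentration in a first-order A→B→C sequence is C_S = k₁C_{R0}(e^(−k₁t) − e^(−k₂t))/(k₂−k₁).
e^(−k₁t) = e^(−0.311×6.93) = e^(−2.155) = 0.1159; e^(−k₂t) = e^(−0.3396) = 0.7121.
C_S = 0.311×4.16/(0.0490−0.311) × (0.1159−0.7121) = (-4.938)×(-0.5962) = 2.944 kmol/m³.
C_R = C_{R0}e^(−k₁t) = 0.4820 kmol/m³, so C_T = C_{R0}−C_R−C_S = 0.7339 kmol/m³; C_S/C_T = 4.01.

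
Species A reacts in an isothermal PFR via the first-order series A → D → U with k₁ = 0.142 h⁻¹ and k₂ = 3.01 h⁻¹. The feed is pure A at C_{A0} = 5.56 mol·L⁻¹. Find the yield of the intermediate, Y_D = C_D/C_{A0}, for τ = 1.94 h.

0.0374

The intermediate concentration in a first-order A→B→C sequence is C_D = k₁C_{A0}(e^(−k₁τ) − e^(−k₂τ))/(k₂−k₁).
e^(−k₁τ) = e^(−0.142×1.94) = e^(−0.2755) = 0.7592; e^(−k₂τ) = e^(−5.839) = 0.002911.
C_D = 0.142×5.56/(3.01−0.142) × (0.7592−0.002911) = 0.2753×0.7563 = 0.2082 mol·L⁻¹.
Y_D = C_D/C_{A0} = 0.2082/5.56 = 0.0374.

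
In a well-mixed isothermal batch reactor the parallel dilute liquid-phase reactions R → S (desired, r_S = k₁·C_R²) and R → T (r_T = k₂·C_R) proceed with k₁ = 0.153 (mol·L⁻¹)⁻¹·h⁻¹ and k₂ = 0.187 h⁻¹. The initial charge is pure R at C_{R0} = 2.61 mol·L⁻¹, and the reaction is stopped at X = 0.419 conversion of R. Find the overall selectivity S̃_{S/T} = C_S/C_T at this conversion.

1.66

C_R = C_{R0}(1−X) = 1.516 mol·L⁻¹.
Along a PFR/batch, dC_T/dC_R = −r_T/(r_S+r_T) = −k₂/(k₂+k₁·C_R).
Integrating from C_{R0} to C_R: C_T = (0.187/0.153)·ln[(0.187+0.153·2.61)/(0.187+0.153·1.52)] = 1.222·ln(0.5863/0.4190) = 0.4106 mol·L⁻¹.
Then C_S = (C_{R0}−C_R) − C_T = 1.094 − 0.4106 = 0.6829 mol·L⁻¹.
S̃_{S/T} = C_S/C_T = 0.6829/0.4106 = 1.66.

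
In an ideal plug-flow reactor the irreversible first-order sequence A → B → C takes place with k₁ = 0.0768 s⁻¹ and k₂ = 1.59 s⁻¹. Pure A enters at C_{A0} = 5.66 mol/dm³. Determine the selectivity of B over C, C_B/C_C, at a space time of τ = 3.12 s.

The intermediate concentration in a first-order A→B→C sequence is C_B = k₁C_{A0}(e^(−k₁τ) − e^(−k₂τ))/(k₂−k₁).
e^(−k₁τ) = e^(−0.0768×3.12) = e^(−0.2396) = 0.7869; e^(−k₂τ) = e^(−4.961) = 0.007007.
C_B = 0.0768×5.66/(1.59−0.0768) × (0.7869−0.007007) = 0.2873×0.7799 = 0.2240 mol/dm³.
C_A = C_{A0}e^(−k₁τ) = 4.454 mol/dm³, so C_C = C_{A0}−C_A−C_B = 0.9819 mol/dm³; C_B/C_C = 0.228.

0.228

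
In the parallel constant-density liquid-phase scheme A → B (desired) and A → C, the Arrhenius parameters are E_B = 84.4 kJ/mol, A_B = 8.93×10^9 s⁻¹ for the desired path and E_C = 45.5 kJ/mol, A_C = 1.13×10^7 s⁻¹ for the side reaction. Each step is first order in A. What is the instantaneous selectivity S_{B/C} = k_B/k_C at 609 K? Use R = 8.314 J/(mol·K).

k_B/k_C = (A_B/A_C)·exp[−(E_B−E_C)/(RT)] = (A_B/A_C)·exp[(E_C−E_B)/(RT)].
(E_C−E_B)/(RT) = (45.5−84.4)×10³/(8.314×609) = -38900/5063 = -7.683.
k_B/k_C = (8.93×10^9/1.13×10^7)·exp(-7.683) = 790.3 × 4.607×10^-4 = 0.364.

0.364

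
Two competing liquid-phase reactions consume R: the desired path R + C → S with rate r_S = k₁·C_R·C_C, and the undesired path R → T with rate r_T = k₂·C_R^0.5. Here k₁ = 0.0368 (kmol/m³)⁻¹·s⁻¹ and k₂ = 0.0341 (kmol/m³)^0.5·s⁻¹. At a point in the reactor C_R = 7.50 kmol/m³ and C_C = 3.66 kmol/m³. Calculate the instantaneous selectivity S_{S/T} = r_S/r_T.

S_{S/T} = r_S/r_T = (k₁·C_R·C_C)/(k₂·C_R^0.5) = (k₁/k₂)·C_R^0.5·C_C.
= (0.0368×7.500×3.660) / (0.0341×7.500^0.5) = 1.010/0.09339 = 10.8.

10.8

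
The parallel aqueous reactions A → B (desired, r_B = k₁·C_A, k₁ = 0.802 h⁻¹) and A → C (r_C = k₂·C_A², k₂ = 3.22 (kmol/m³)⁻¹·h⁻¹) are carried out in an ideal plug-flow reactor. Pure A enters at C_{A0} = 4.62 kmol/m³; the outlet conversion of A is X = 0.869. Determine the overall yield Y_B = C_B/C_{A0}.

C_A = C_{A0}(1−X) = 0.6052 kmol/m³.
Along a PFR/batch, dC_B/dC_A = −r_B/(r_B+r_C) = −k₁/(k₁+k₂·C_A).
Integrating from C_{A0} to C_A: C_B = (0.802/3.22)·ln[(0.802+3.22·4.62)/(0.802+3.22·0.605)] = 0.2491·ln(15.68/2.751) = 0.4335 kmol/m³.
Y_B = C_B/C_{A0} = 0.4335/4.62 = 0.0938.

0.0938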